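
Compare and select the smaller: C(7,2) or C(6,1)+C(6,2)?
Equal

Explanation: By Pascal's identity: C(7,2) = C(6,1)+C(6,2) = 21. Equal.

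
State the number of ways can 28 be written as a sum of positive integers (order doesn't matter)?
3,718

Explanation: Pentagonal recurrence p(n) = p(n−1) + p(n−2) − p(n−5) − p(n−7) + …: p(28) = p(27) + p(26) − p(23) − p(21) + p(16) + p(13) − p(6) − p(2) = 3,010 + 2,436 − 1,255 − 792 + 231 + 101 − 11 − 2 = 3,718.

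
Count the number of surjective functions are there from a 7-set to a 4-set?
8,400

Solution: Onto functions = 4! × S(7,4)
First compute S(7,4) via recurrence:
Using the Stirling recurrence: S(n,k) = k·S(n-1,k) + S(n-1,k-1)
S(7,4) = 4·S(6,4) + S(6,3)
         = 4·65 + 90
         = 260 + 90
         = 350
Then: 24 × 350 = 8,400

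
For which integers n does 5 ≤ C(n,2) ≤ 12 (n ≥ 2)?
C(3,2)=3; C(4,2)=6; C(5,2)=10; C(6,2)=15. So valid n = 4, 5.
Final answer: 4, 5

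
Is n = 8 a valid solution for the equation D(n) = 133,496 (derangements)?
D(8) = (8-1)·[D(7) + D(6)] = 7·[1,854 + 265] = 14,833, which does not equal 133,496.
Final answer: No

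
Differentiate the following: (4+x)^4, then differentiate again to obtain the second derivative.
12(4+x)^2

Reasoning: First derivative: 4(4+x)^{3}. Second derivative: 4·3·(4+x)^{2} = 12(4+x)^{2}.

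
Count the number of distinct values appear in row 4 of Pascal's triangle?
Row 4 has entries C(4,0)..C(4,4); by symmetry C(4,k)=C(4,4-k), giving 3 distinct values.
Final answer: 3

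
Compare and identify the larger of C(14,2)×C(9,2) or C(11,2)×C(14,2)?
C(11,2)×C(14,2)

Reasoning: C(14,2)×C(9,2)=3,276, C(11,2)×C(14,2)=5,005.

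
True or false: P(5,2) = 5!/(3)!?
Permutation formula P(n,k) = n!/(n-k)!: 5!/3! = 120/6 = 20 = P(5,2). The statement holds.
Final answer: True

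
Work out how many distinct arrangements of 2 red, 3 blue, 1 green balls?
60

Working:
Multinomial: 6!/(2! × 3! × 1!) = 60.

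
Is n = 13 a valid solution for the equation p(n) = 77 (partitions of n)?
No
Pentagonal recurrence p(n) = p(n−1) + p(n−2) − p(n−5) − p(n−7) + …: p(13) = p(12) + p(11) − p(8) − p(6) + p(1) = 77 + 56 − 22 − 11 + 1 = 101, which does not equal 77.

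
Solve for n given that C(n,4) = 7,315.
C(n,4) = n(n−1)(n−2)(n−3)/4! is increasing in n, and n(n−1)(n−2)(n−3) = 4!·7,315 = 175,560 ≈ (n−1.5)^4 gives n ≈ 22.0. Check: C(20,4) = 4,845, C(21,4) = 5,985, C(22,4) = 7,315 ✓. So n = 22.
Final answer: 22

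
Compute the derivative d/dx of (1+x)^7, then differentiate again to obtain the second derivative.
42(1+x)^5
First derivative: 7(1+x)^{6}. Second derivative: 7·6·(1+x)^{5} = 42(1+x)^{5}.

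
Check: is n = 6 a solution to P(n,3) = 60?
No

Working:
P(6,3) = 6·5·4 = 120, which does not equal 60.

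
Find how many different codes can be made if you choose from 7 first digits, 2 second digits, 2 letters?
By the multiplication principle: 7 × 2 × 2 = 28.
Final answer: 28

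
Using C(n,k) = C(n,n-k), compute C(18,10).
C(18,10) = C(18,8) = 43,758.

Answer: 43,758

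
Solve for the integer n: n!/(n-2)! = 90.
10

Solution: n!/(n-2)! = n×(n-1), a product of 2 consecutive integers ≈ (n−0.5)^2. 90^(1/2) + 0.5 ≈ 10.0; check n = 10: 10×9 = 90 ✓. So n = 10.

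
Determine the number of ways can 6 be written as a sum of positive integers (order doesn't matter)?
11
Pentagonal recurrence p(n) = p(n−1) + p(n−2) − p(n−5) − p(n−7) + …: p(6) = p(5) + p(4) − p(1) = 7 + 5 − 1 = 11.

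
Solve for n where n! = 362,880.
9
n! is strictly increasing. 7! = 5,040, 8! = 40,320, 9! = 362,880 ✓. So n = 9.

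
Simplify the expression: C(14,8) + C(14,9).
5,005

Explanation: By Pascal's identity: C(15,9) = 5,005.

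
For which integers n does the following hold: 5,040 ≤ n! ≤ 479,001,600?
7, 8, 9, 10, 11, 12

n! is strictly increasing; 7! = 5,040 and 12! = 479,001,600, so valid n = 7, 8, 9, 10, 11, 12.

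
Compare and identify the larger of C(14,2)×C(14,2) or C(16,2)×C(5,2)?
C(14,2)×C(14,2)=8,281, C(16,2)×C(5,2)=1,200.
Final answer: C(14,2)×C(14,2)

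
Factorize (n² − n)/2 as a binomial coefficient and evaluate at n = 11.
(n² − n)/2 = n(n−1)/2 = C(n,2). At n = 11: C(11,2) = 55.

Answer: C(n,2); C(11,2) = 55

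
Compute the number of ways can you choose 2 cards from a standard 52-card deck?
1,326

Explanation: C(52,2) = 1,326.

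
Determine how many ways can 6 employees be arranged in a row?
720

Reasoning: Arrangements of 6 distinct objects: 6! = 720.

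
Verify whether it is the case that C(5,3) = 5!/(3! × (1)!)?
False

The correct denominator is 3!×2!, giving C(5,3) = 10; the stated RHS is 5!/(3!×1!) = 20 ≠ 10, so the statement does not hold.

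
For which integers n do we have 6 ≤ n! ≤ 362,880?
3, 4, 5, 6, 7, 8, 9

Working:
n! is strictly increasing; 3! = 6 and 9! = 362,880, so valid n = 3, 4, 5, 6, 7, 8, 9.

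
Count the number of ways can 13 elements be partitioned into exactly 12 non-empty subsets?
This equals S(13,12), the Stirling number of the 2nd kind.
Using the Stirling recurrence: S(n,k) = k·S(n-1,k) + S(n-1,k-1)
S(13,12) = 12·S(12,12) + S(12,11)
         = 12·1 + 66
         = 12 + 66
         = 78

Answer: 78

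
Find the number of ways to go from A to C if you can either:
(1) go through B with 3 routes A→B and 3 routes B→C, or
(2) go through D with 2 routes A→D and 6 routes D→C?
21

Solution: Route via B: 3×3=9. Route via D: 2×6=12. Total: 21.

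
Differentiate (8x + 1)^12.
Chain rule: 12(8x+1)^{11} × 8 = 96(8x+1)^{11}.

Answer: 96(8x + 1)^11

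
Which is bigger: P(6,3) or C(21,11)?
C(21,11)

Solution: P(6,3)=120, C(21,11)=352,716.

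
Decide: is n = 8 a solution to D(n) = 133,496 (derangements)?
No

Explanation: D(8) = (8-1)·[D(7) + D(6)] = 7·[1,854 + 265] = 14,833, which does not equal 133,496.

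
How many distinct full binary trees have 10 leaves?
4,862
Using the Catalan number formula: C_n = C(2n, n) / (n+1)
C_9 = C(18, 9) / (9+1)
     = 48620 / 10
     = 4,862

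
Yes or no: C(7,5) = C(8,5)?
LHS = C(7,5) = 21; RHS = C(8,5) = 56. 21 ≠ 56, so the statement does not hold.
Final answer: No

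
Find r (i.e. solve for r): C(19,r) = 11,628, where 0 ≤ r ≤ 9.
5

Reasoning: C(19,r) is increasing for 0 ≤ r ≤ 9. Stepping up (C(19,r+1) = C(19,r)·(19−r)/(r+1)): C(19,1) = 19, C(19,2) = 171, C(19,3) = 969, C(19,4) = 3,876, C(19,5) = 11,628 ✓. So r = 5.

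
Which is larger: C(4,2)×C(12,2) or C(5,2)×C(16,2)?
C(4,2)×C(12,2)=396, C(5,2)×C(16,2)=1,200.

Answer: C(5,2)×C(16,2)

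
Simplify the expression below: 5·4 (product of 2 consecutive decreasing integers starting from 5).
This is P(5,2) = 5!/(3)! = 20.
Final answer: 20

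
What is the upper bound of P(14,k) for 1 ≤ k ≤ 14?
87,178,291,200

P(14,k) increases in k, so maximum at k = 14: 14! = 87,178,291,200.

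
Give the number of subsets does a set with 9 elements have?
512

Explanation: Each element can be included or excluded: 2^9 = 512.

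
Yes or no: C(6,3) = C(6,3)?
Symmetry C(n,k) = C(n,n-k): C(6,3) = 20 and C(6,3) = 20. Both sides agree, so the statement holds.

Answer: Yes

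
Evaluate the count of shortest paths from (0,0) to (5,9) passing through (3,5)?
840
To (3,5): C(8,3)=56. From there: C(6,2)=15. Total: 840.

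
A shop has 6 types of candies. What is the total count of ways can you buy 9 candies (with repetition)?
2,002

Explanation: Stars and bars: C(9+6-1, 9) = C(14, 9) = 2,002.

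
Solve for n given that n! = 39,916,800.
11

Solution: n! is strictly increasing. 9! = 362,880, 10! = 3,628,800, 11! = 39,916,800 ✓. So n = 11.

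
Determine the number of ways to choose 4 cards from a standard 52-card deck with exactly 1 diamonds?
118,807

13 diamonds and 39 non-diamonds: C(13,1) × C(39,3) = 13 × 9139 = 118,807.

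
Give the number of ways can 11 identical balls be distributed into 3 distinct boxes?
78

Working:
C(11+3-1, 3-1) = C(13, 2) = 78.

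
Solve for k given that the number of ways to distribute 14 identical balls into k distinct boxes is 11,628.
6

Explanation: Stars and bars: the count is C(14+k−1, k−1), increasing in k. k=4: C(17,3) = 680, k=5: C(18,4) = 3,060, k=6: C(19,5) = 11,628 ✓. So k = 6.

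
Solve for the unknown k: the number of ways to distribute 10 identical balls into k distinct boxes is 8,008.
Stars and bars: the count is C(10+k−1, k−1), increasing in k. k=5: C(14,4) = 1,001, k=6: C(15,5) = 3,003, k=7: C(16,6) = 8,008 ✓. So k = 7.

Answer: 7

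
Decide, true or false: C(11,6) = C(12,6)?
LHS = C(11,6) = 462; RHS = C(12,6) = 924. 462 ≠ 924, so the statement does not hold.
Final answer: False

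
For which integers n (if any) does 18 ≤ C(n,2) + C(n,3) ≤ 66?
5, 6, 7

Reasoning: C(4,2)+C(4,3)=10; C(5,2)+C(5,3)=20; C(6,2)+C(6,3)=35; C(7,2)+C(7,3)=56; C(8,2)+C(8,3)=84. So valid n = 5, 6, 7.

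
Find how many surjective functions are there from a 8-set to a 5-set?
126,000

Onto functions = 5! × S(8,5)
First compute S(8,5) via recurrence:
Using the Stirling recurrence: S(n,k) = k·S(n-1,k) + S(n-1,k-1)
S(8,5) = 5·S(7,5) + S(7,4)
         = 5·140 + 350
         = 700 + 350
         = 1,050
Then: 120 × 1050 = 126,000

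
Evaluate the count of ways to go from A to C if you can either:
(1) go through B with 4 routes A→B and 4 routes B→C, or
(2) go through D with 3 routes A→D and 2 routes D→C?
22

Route via B: 4×4=16. Route via D: 3×2=6. Total: 22.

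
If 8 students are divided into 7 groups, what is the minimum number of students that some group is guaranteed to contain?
2

Working:
Pigeonhole: ⌈8/7⌉ = 2.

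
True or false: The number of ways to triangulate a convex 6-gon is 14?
Triangulations of a convex 6-gon are counted by the Catalan number C_4: C_4 = C(8,4)/(4+1) = 70/5 = 14.
Final answer: True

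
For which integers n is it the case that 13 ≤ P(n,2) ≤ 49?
P(4,2)=12; P(5,2)=20; P(6,2)=30; P(7,2)=42; P(8,2)=56. So valid n = 5, 6, 7.
Final answer: 5, 6, 7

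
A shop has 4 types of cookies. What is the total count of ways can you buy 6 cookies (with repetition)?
84

Explanation: Stars and bars: C(6+4-1, 6) = C(9, 6) = 84.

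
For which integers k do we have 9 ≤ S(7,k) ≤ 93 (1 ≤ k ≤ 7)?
2, 6
S(7,1)=1; S(7,2)=63; S(7,3)=301; S(7,4)=350; S(7,5)=140; S(7,6)=21; S(7,7)=1. So valid k = 2, 6.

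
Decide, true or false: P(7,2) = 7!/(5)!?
True
Permutation formula P(n,k) = n!/(n-k)!: 7!/5! = 5,040/120 = 42 = P(7,2). The statement holds.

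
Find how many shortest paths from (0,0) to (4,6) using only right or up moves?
210

Choose 4 rights from 10 moves: C(10,4) = 210.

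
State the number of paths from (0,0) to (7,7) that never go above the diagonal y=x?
429

Explanation: Counted by the Catalan number C_7: C_7 = C(14,7)/(7+1) = 3,432/8 = 429.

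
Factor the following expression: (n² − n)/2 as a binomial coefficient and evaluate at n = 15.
C(n,2); C(15,2) = 105

Solution: (n² − n)/2 = n(n−1)/2 = C(n,2). At n = 15: C(15,2) = 105.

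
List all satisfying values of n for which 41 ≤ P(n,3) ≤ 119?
5

Reasoning: P(4,3)=24; P(5,3)=60; P(6,3)=120. So valid n = 5.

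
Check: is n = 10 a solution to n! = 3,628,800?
Yes

Explanation: 10! = 10·9! = 10·362,880 = 3,628,800, which equals 3,628,800.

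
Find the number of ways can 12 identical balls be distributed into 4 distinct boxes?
455

Reasoning: C(12+4-1, 4-1) = C(15, 3) = 455.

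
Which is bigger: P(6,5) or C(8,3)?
P(6,5)=720, C(8,3)=56.

Answer: P(6,5)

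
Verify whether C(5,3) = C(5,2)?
True

Reasoning: Symmetry C(n,k) = C(n,n-k): C(5,3) = 10 and C(5,2) = 10. Both sides agree, so the statement holds.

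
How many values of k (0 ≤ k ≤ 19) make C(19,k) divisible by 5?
Checking C(19,k) mod 5 for k = 0..19: none are divisible by 5. Count = 0.

Answer: 0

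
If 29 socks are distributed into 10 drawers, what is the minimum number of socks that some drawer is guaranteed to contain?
3

Explanation: Pigeonhole: ⌈29/10⌉ = 3.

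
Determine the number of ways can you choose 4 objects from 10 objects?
C(10,4) = 10! / (4! × (10-4)!)
         = 10! / (4! × 6!)
         = 210

Answer: 210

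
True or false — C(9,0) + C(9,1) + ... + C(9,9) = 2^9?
True

Binomial theorem with x = y = 1: Σ C(9,i) = (1+1)^9 = 2^9 = 512. The statement holds.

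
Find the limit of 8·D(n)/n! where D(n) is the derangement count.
8/e

Solution: D(n)/n! → 1/e, so 8·D(n)/n! → 8/e.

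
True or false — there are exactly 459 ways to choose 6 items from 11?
C(11,6) = 462 ≠ 459.

Answer: False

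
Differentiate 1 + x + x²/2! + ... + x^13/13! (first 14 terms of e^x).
1 + x + x²/2! + ... + x^12/12!

Explanation: Differentiating term by term gives the first 13 terms of e^x.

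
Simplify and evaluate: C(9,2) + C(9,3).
By Pascal's identity: C(10,3) = 120.

Answer: 120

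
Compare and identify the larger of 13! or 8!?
13!=6,227,020,800, 8!=40,320. 13! > 8!.
Final answer: 13!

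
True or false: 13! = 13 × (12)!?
True

By definition n! = n × (n-1)!, so 13! = 13 × 12!.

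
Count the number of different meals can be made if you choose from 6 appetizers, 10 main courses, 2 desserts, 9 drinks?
1,080

Explanation: By the multiplication principle: 6 × 10 × 2 × 9 = 1,080.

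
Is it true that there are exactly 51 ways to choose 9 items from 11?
C(11,9) = 55 ≠ 51.
Final answer: False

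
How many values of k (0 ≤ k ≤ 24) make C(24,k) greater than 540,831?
9

Explanation: Row 24 is unimodal and symmetric about k=24/2. C(24,7)=346,104 ≤ 540,831; C(24,8)=735,471 > 540,831; by symmetry C(24,k) > 540,831 for k = 8..16. That's 16 - 8 + 1 = 9 values.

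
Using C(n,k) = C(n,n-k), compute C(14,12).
C(14,12) = C(14,2) = 91.

Answer: 91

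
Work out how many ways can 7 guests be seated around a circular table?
720

Explanation: Circular arrangements: (7-1)! = 720.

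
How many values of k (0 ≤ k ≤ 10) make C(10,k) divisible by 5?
8

Checking C(10,k) mod 5 for k = 0..10: divisible at k = 1, 2, 3, 4, 6, 7, 8, 9. That's 8 values.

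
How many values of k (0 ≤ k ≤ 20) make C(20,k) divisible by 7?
0

Working:
Checking C(20,k) mod 7 for k = 0..20: none are divisible by 7. Count = 0.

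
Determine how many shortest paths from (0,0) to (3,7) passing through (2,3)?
To (2,3): C(5,2)=10. From there: C(5,1)=5. Total: 50.

Answer: 50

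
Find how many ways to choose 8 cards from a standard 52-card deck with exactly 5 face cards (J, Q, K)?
7,824,960

12 face cards and 40 non-face cards: C(12,5) × C(40,3) = 792 × 9,880 = 7,824,960.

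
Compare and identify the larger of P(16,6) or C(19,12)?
P(16,6)

P(16,6)=5,765,760, C(19,12)=50,388.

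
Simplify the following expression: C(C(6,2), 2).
C(6,2) = 15, then C(15, 2) = 105.

Answer: 105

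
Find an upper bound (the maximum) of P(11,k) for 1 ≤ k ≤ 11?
39,916,800

Working:
P(11,k) increases in k, so maximum at k = 11: 11! = 39,916,800.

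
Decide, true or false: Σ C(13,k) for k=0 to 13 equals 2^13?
True

Binomial theorem: Σ C(13,k) = (1+1)^13 = 2^13 = 8,192; RHS 2^13 = 8,192.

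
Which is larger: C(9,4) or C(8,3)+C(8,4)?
Equal

Reasoning: By Pascal's identity: C(9,4) = C(8,3)+C(8,4) = 126. Equal.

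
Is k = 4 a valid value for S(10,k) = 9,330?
No

Working:
S(10,4) = 4·S(9,4) + S(9,3) = 4·7,770 + 3,025 = 34,105, which does not equal 9,330.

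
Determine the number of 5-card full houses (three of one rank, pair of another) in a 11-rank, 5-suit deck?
11,000

Explanation: Triple rank: 11. Triple suits: C(5,3)=10. Pair rank: 10. Pair suits: C(5,2)=10. Total: 11,000.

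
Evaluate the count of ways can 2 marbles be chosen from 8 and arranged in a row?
56
P(8,2) = 8!/(8-2)! = 56.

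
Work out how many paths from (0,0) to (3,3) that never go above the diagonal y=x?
5

Working:
Counted by the Catalan number C_3: C_3 = C(6,3)/(3+1) = 20/4 = 5.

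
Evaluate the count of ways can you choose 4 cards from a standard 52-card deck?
270,725

Explanation: C(52,4) = 270,725.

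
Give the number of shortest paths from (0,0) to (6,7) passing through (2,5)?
To (2,5): C(7,2)=21. From there: C(6,4)=15. Total: 315.
Final answer: 315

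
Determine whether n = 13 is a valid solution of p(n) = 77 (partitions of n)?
No

Pentagonal recurrence p(n) = p(n−1) + p(n−2) − p(n−5) − p(n−7) + …: p(13) = p(12) + p(11) − p(8) − p(6) + p(1) = 77 + 56 − 22 − 11 + 1 = 101, which does not equal 77.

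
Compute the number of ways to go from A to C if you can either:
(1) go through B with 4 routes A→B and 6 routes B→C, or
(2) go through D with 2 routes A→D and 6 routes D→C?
36

Reasoning: Route via B: 4×6=24. Route via D: 2×6=12. Total: 36.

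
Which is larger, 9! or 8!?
9!

Working:
9!=362,880, 8!=40,320. 9! > 8!.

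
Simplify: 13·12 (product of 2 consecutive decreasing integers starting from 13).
This is P(13,2) = 13!/(11)! = 156.
Final answer: 156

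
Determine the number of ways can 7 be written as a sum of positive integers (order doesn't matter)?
Pentagonal recurrence p(n) = p(n−1) + p(n−2) − p(n−5) − p(n−7) + …: p(7) = p(6) + p(5) − p(2) − p(0) = 11 + 7 − 2 − 1 = 15.
Final answer: 15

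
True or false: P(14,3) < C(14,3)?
False

Explanation: P(14,3) = 2,184 and C(14,3) = 364; P(n,r) = r! × C(n,r) so P > C whenever r ≥ 2.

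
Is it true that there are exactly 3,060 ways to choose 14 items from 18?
True
C(18,14) = 3,060.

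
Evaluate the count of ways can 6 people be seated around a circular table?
120

Working:
Circular arrangements: (6-1)! = 120.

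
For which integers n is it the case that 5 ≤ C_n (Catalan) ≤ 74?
3, 4, 5

Working:
C_2=2; C_3=5; C_4=14; C_5=42; C_6=132. So valid n = 3, 4, 5.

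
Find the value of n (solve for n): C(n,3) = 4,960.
C(n,3) = n(n−1)(n−2)/3! is increasing in n, and n(n−1)(n−2) = 3!·4,960 = 29,760 ≈ (n−1)^3 gives n ≈ 32.0. Check: C(30,3) = 4,060, C(31,3) = 4,495, C(32,3) = 4,960 ✓. So n = 32.

Answer: 32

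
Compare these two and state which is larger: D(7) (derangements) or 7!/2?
7!/2
D(7) = (7-1)·[D(6) + D(5)] = 6·[265 + 44] = 1,854; 7!/2 = 5,040/2 = 2,520.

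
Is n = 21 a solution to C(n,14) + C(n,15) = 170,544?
Yes

C(21,14) + C(21,15) = 116,280 + 54,264 = 170,544, which equals 170,544.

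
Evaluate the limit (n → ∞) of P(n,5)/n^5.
P(n,5) = n(n-1)···(n-4) ≈ n^5 for large n. Limit = 1.
Final answer: 1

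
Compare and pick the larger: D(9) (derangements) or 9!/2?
D(9) = (9-1)·[D(8) + D(7)] = 8·[14,833 + 1,854] = 133,496; 9!/2 = 362,880/2 = 181,440.

Answer: 9!/2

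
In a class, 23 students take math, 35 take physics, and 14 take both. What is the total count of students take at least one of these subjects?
44

|A∪B| = |A|+|B|-|A∩B| = 23+35-14 = 44.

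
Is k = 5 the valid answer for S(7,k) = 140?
Yes

S(7,5) = 5·S(6,5) + S(6,4) = 5·15 + 65 = 140, which equals 140.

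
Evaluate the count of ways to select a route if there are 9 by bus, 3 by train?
By the addition principle: 9 + 3 = 12.

Answer: 12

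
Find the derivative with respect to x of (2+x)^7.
Using the power rule: d/dx (2+x)^7 = 7(2+x)^{6}.

Answer: 7(2+x)^6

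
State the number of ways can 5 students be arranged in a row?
120

Arrangements of 5 distinct objects: 5! = 120.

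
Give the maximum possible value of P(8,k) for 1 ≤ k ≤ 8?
40,320

Solution: P(8,k) increases in k, so maximum at k = 8: 8! = 40,320.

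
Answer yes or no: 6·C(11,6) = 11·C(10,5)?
Yes

Working:
Absorption identity k·C(n,k) = n·C(n-1,k-1). LHS = 6·462 = 2,772; RHS = 11·252 = 2,772.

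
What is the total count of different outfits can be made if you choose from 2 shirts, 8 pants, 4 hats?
64

Explanation: By the multiplication principle: 2 × 8 × 4 = 64.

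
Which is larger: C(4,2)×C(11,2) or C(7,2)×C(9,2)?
C(7,2)×C(9,2)

Reasoning: C(4,2)×C(11,2)=330, C(7,2)×C(9,2)=756.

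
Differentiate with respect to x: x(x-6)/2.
(2x - 6)/2
d/dx[(x-0)(x-6)] = (x-6) + (x-0) = 2x - 6. Dividing by 2 gives (2x - 6)/2.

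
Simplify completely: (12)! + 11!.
518,918,400

Reasoning: (12)! + 11! = (12)·11! + 11! = (12+1)·11! = 13·11! = 518,918,400.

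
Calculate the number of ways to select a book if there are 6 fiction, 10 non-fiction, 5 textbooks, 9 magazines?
30

Solution: By the addition principle: 6 + 10 + 5 + 9 = 30.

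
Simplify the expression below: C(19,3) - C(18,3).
153

Explanation: C(19,3) - C(18,3) = C(18,2) = 153.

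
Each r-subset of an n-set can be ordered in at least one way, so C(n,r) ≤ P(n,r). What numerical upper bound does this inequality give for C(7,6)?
5,040
P(7,6) = 7·6·5·4·3·2 = 5,040, so C(7,6) ≤ 5,040. (The bound is loose by a factor of 6! = 720: C(7,6) = 5,040/720 = 7.)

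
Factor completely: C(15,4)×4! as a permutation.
P(15,4)

Solution: C(15,4)×4! = [15!/(4!(11)!)]×4! = 15!/(11)! = P(15,4) = 32,760.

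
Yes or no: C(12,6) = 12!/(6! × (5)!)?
No

The correct denominator is 6!×6!, giving C(12,6) = 924; the stated RHS is 12!/(6!×5!) = 5,544 ≠ 924, so the statement does not hold.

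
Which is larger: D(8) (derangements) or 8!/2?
8!/2

Reasoning: D(8) = (8-1)·[D(7) + D(6)] = 7·[1,854 + 265] = 14,833; 8!/2 = 40,320/2 = 20,160.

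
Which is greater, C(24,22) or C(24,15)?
C(24,22)=276, C(24,15)=1,307,504.

Answer: C(24,15)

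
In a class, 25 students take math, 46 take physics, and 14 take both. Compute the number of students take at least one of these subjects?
57

Solution: |A∪B| = |A|+|B|-|A∩B| = 25+46-14 = 57.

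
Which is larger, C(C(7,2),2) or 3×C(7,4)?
C(C(7,2),2)=210, 3×C(7,4)=105.
Final answer: C(C(7,2),2)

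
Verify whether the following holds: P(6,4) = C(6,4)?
False

Explanation: P(6,4) = 360 but C(6,4) = 15; they differ by a factor of 4! = 24, so the statement does not hold.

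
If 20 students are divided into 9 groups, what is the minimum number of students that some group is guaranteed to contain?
3

Explanation: Pigeonhole: ⌈20/9⌉ = 3.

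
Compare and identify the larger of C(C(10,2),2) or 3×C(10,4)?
C(C(10,2),2)

Reasoning: C(C(10,2),2)=990, 3×C(10,4)=630.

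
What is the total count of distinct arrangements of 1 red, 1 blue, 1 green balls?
6

Explanation: Multinomial: 3!/(1! × 1! × 1!) = 6.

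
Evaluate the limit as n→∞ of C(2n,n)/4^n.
0

Solution: C(2n,n) ~ 4^n/√(πn), so C(2n,n)/4^n ~ 1/√(πn) → 0.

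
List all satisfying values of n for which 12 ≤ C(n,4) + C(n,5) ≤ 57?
6, 7

Working:
C(5,4)+C(5,5)=6; C(6,4)+C(6,5)=21; C(7,4)+C(7,5)=56; C(8,4)+C(8,5)=126. So valid n = 6, 7.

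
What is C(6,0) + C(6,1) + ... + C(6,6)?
64

Sum of binomial coefficients = 2^6 = 64.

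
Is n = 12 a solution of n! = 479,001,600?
12! = 12·11! = 12·39,916,800 = 479,001,600, which equals 479,001,600.
Final answer: Yes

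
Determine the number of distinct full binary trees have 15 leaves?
2,674,440

Using the Catalan number formula: C_n = C(2n, n) / (n+1)
C_14 = C(28, 14) / (14+1)
     = 40116600 / 15
     = 2,674,440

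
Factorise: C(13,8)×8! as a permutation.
P(13,8)
C(13,8)×8! = [13!/(8!(5)!)]×8! = 13!/(5)! = P(13,8) = 51,891,840.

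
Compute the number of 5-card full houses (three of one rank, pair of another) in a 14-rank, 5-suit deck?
18,200

Working:
Triple rank: 14. Triple suits: C(5,3)=10. Pair rank: 13. Pair suits: C(5,2)=10. Total: 18,200.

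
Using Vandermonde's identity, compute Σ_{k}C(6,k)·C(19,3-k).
= C(6+19,3) = C(25,3) = 2,300.

Answer: 2,300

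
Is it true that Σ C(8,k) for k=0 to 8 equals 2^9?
False

Binomial theorem: Σ C(8,k) = (1+1)^8 = 2^8 = 256; RHS 2^9 = 512.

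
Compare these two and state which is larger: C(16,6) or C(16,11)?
C(16,6)=8,008, C(16,11)=4,368.

Answer: C(16,6)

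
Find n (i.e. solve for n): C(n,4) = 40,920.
33

Working:
C(n,4) = n(n−1)(n−2)(n−3)/4! is increasing in n, and n(n−1)(n−2)(n−3) = 4!·40,920 = 982,080 ≈ (n−1.5)^4 gives n ≈ 33.0. Check: C(31,4) = 31,465, C(32,4) = 35,960, C(33,4) = 40,920 ✓. So n = 33.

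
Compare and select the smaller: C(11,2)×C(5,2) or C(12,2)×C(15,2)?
C(11,2)×C(5,2)

Reasoning: C(11,2)×C(5,2)=550, C(12,2)×C(15,2)=6,930.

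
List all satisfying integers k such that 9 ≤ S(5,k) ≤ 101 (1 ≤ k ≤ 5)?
2, 3, 4

Reasoning: S(5,1)=1; S(5,2)=15; S(5,3)=25; S(5,4)=10; S(5,5)=1. So valid k = 2, 3, 4.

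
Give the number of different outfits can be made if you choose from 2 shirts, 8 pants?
16

By the multiplication principle: 2 × 8 = 16.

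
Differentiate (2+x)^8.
8(2+x)^7

Reasoning: Using the power rule: d/dx (2+x)^8 = 8(2+x)^{7}.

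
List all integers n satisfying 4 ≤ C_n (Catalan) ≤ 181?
C_2=2; C_3=5; C_4=14; C_5=42; C_6=132; C_7=429. So valid n = 3, 4, 5, 6.

Answer: 3, 4, 5, 6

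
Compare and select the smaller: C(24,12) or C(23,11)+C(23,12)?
Equal

By Pascal's identity: C(24,12) = C(23,11)+C(23,12) = 2,704,156. Equal.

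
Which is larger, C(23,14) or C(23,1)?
C(23,14)

Solution: C(23,14)=817,190, C(23,1)=23.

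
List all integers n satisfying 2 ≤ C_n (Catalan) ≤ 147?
2, 3, 4, 5, 6

Solution: C_1=1; C_2=2; C_3=5; C_4=14; C_5=42; C_6=132; C_7=429. So valid n = 2, 3, 4, 5, 6.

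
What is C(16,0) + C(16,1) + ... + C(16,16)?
65,536
Sum of binomial coefficients = 2^16 = 65,536.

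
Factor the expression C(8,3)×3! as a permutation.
P(8,3)

Working:
C(8,3)×3! = [8!/(3!(5)!)]×3! = 8!/(5)! = P(8,3) = 336.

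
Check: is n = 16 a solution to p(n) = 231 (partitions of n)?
Yes

Reasoning: Pentagonal recurrence p(n) = p(n−1) + p(n−2) − p(n−5) − p(n−7) + …: p(16) = p(15) + p(14) − p(11) − p(9) + p(4) + p(1) = 176 + 135 − 56 − 30 + 5 + 1 = 231, which equals 231.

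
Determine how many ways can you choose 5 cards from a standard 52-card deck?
2,598,960

Explanation: C(52,5) = 2,598,960.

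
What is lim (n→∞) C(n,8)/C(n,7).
∞

Explanation: C(n,8)/C(n,7) = (n-7)/8 → ∞ as n → ∞.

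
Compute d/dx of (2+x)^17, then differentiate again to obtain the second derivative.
272(2+x)^15

Explanation: First derivative: 17(2+x)^{16}. Second derivative: 17·16·(2+x)^{15} = 272(2+x)^{15}.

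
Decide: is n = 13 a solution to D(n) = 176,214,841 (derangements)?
D(13) = (13-1)·[D(12) + D(11)] = 12·[176,214,841 + 14,684,570] = 2,290,792,932, which does not equal 176,214,841.

Answer: No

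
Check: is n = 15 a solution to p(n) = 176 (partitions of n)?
Yes

Reasoning: Pentagonal recurrence p(n) = p(n−1) + p(n−2) − p(n−5) − p(n−7) + …: p(15) = p(14) + p(13) − p(10) − p(8) + p(3) + p(0) = 135 + 101 − 42 − 22 + 3 + 1 = 176, which equals 176.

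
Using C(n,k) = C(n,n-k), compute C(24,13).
2,496,144

C(24,13) = C(24,11) = 2,496,144.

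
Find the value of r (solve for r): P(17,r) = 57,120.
4

Working:
P(17,r) = 17·16·…·(17−r+1), a product of r factors. Multiplying down from 17: 17 = 17; 17·16 = 272; 17·16·15 = 4,080; 17·16·15·14 = 57,120 ✓ (4 factors). So r = 4.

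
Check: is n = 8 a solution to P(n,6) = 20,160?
Yes

Reasoning: P(8,6) = 8·7·6·5·4·3 = 20,160, which equals 20,160.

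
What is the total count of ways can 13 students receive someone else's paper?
Using D(n) = (n-1)[D(n-1) + D(n-2)]:
D(13) = (13-1) × [D(12) + D(11)]
      = 12 × [176214841 + 14684570]
      = 12 × 190899411
      = 2,290,792,932

Answer: 2,290,792,932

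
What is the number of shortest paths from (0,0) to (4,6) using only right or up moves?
Choose 4 rights from 10 moves: C(10,4) = 210.

Answer: 210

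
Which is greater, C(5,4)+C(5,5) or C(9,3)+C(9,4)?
C(9,3)+C(9,4)
First=6, Second=210.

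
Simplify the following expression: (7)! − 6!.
4,320

Reasoning: (7)! − 6! = (7)·6! − 6! = (7−1)·6! = 6·6! = 4,320.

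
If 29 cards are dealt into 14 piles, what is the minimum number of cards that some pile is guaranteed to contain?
Pigeonhole: ⌈29/14⌉ = 3.

Answer: 3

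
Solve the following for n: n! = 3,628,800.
n! is strictly increasing. 8! = 40,320, 9! = 362,880, 10! = 3,628,800 ✓. So n = 10.

Answer: 10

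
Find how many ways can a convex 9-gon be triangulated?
429

Explanation: Using the Catalan number formula: C_n = C(2n, n) / (n+1)
C_7 = C(14, 7) / (7+1)
     = 3432 / 8
     = 429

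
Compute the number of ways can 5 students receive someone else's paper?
44

Using D(n) = (n-1)[D(n-1) + D(n-2)]:
D(5) = (5-1) × [D(4) + D(3)]
      = 4 × [9 + 2]
      = 4 × 11
      = 44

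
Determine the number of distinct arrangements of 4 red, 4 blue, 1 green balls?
630

Explanation: Multinomial: 9!/(4! × 4! × 1!) = 630.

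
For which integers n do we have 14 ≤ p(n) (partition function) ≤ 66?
Tabulating p(n) via p(n) = p(n−1) + p(n−2) − p(n−5) − p(n−7) + …: p(6)=11; p(7)=15; p(8)=22; p(9)=30; p(10)=42; p(11)=56; p(12)=77. So valid n = 7, 8, 9, 10, 11.

Answer: 7, 8, 9, 10, 11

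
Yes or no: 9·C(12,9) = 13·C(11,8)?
No
Absorption identity k·C(n,k) = n·C(n-1,k-1). LHS = 9·220 = 1,980; RHS = 13·165 = 2,145.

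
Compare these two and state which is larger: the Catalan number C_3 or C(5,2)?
C(5,2)

Reasoning: C_3 = C(6,3)/(3+1) = 20/4 = 5; C(5,2) = 10.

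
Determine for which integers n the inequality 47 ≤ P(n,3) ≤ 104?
P(4,3)=24; P(5,3)=60; P(6,3)=120. So valid n = 5.

Answer: 5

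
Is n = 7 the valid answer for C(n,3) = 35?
C(7,3) = 7·6·5/3! = 210/6 = 35, which equals 35.
Final answer: Yes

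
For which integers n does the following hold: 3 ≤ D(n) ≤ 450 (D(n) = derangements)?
4, 5, 6
Using D(n) = (n−1)[D(n−1) + D(n−2)] with D(1)=0, D(2)=1: D(3)=2; D(4)=9; D(5)=44; D(6)=265; D(7)=1,854. So valid n = 4, 5, 6.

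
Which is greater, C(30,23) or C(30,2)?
C(30,23)

Reasoning: C(30,23)=2,035,800, C(30,2)=435.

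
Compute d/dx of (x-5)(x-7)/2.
(2x - 12)/2

Reasoning: d/dx[(x-5)(x-7)] = (x-7) + (x-5) = 2x - 12. Dividing by 2 gives (2x - 12)/2.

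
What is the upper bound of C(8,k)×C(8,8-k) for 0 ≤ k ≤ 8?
4,900

Working:
C(8,k)·C(8,8-k) = C(8,k)², maximised at the centre k = 4: C(8,4)² = 4,900.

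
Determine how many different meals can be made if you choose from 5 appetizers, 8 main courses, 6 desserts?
By the multiplication principle: 5 × 8 × 6 = 240.

Answer: 240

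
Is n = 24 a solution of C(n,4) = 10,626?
Yes

C(24,4) = 24·23·22·21/4! = 255,024/24 = 10,626, which equals 10,626.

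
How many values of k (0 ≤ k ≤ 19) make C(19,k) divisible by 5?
0

Reasoning: Checking C(19,k) mod 5 for k = 0..19: none are divisible by 5. Count = 0.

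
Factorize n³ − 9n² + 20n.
n(n − 4)(n − 5)

Working:
n³ − 9n² + 20n = n(n² − 9n + 20) = n(n − 4)(n − 5).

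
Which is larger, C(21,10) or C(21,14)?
C(21,10)

C(21,10)=352,716, C(21,14)=116,280.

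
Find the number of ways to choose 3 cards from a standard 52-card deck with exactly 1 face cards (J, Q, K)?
12 face cards and 40 non-face cards: C(12,1) × C(40,2) = 12 × 780 = 9,360.

Answer: 9,360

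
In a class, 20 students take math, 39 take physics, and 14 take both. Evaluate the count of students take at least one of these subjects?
45

|A∪B| = |A|+|B|-|A∩B| = 20+39-14 = 45.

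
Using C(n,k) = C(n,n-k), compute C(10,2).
C(10,2) = C(10,8) = 45.

Answer: 45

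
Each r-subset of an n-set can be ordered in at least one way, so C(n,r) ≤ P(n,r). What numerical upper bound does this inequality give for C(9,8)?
362,880

Reasoning: P(9,8) = 9·8·7·6·5·4·3·2 = 362,880, so C(9,8) ≤ 362,880. (The bound is loose by a factor of 8! = 40,320: C(9,8) = 362,880/40,320 = 9.)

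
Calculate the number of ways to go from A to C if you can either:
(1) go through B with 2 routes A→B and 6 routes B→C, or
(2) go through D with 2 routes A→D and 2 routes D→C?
16

Route via B: 2×6=12. Route via D: 2×2=4. Total: 16.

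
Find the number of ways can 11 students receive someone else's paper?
14,684,570

Using D(n) = (n-1)[D(n-1) + D(n-2)]:
D(11) = (11-1) × [D(10) + D(9)]
      = 10 × [1334961 + 133496]
      = 10 × 1468457
      = 14,684,570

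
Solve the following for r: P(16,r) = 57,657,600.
7

Reasoning: P(16,r) = 16·15·…·(16−r+1), a product of r factors. Multiplying down from 16: 16 = 16; 16·15 = 240; 16·15·14 = 3,360; 16·15·14·13 = 43,680; 16·15·14·13·12 = 524,160; 16·15·14·13·12·11 = 5,765,760; 16·15·14·13·12·11·10 = 57,657,600 ✓ (7 factors). So r = 7.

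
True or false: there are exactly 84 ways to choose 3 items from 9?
True

C(9,3) = 84.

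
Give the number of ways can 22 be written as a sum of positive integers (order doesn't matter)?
1,002

Explanation: Pentagonal recurrence p(n) = p(n−1) + p(n−2) − p(n−5) − p(n−7) + …: p(22) = p(21) + p(20) − p(17) − p(15) + p(10) + p(7) − p(0) = 792 + 627 − 297 − 176 + 42 + 15 − 1 = 1,002.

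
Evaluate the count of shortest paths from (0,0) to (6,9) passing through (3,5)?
1,960

Solution: To (3,5): C(8,3)=56. From there: C(7,3)=35. Total: 1,960.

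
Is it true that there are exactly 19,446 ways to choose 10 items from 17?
False
C(17,10) = 19,448 ≠ 19446.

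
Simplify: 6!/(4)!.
30

Explanation: This equals 6×5 = 30.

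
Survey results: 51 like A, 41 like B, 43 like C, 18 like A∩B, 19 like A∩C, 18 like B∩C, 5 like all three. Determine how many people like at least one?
|A∪B∪C| = 51+41+43-18-19-18+5 = 85.

Answer: 85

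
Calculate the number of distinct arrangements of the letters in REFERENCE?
7,560

Explanation: Word has 9 letters (R=2, E=4, F=1, N=1, C=1). Arrangements: 9!/Π(k!) = 7,560.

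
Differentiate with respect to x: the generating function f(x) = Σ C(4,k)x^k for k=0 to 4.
Term-by-term differentiation gives Σ k·C(4,k)x^{k-1} for k=1 to 4.
Final answer: Σ k·C(4,k)x^(k-1) for k=1 to 4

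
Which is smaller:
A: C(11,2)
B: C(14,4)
A
A=C(11,2)=55, B=C(14,4)=1,001.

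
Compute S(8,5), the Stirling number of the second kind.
1,050
Using the Stirling recurrence: S(n,k) = k·S(n-1,k) + S(n-1,k-1)
S(8,5) = 5·S(7,5) + S(7,4)
         = 5·140 + 350
         = 700 + 350
         = 1,050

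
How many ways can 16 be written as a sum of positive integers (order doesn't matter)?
231

Solution: Pentagonal recurrence p(n) = p(n−1) + p(n−2) − p(n−5) − p(n−7) + …: p(16) = p(15) + p(14) − p(11) − p(9) + p(4) + p(1) = 176 + 135 − 56 − 30 + 5 + 1 = 231.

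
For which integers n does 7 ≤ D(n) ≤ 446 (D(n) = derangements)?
4, 5, 6

Reasoning: Using D(n) = (n−1)[D(n−1) + D(n−2)] with D(1)=0, D(2)=1: D(3)=2; D(4)=9; D(5)=44; D(6)=265; D(7)=1,854. So valid n = 4, 5, 6.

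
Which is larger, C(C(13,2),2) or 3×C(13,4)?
C(C(13,2),2)

Reasoning: C(C(13,2),2)=3,003, 3×C(13,4)=2,145.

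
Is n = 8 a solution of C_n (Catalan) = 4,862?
No

Solution: C_8 = C(16,8)/(8+1) = 12,870/9 = 1,430, which does not equal 4,862.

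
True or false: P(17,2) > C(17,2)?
True
P(17,2) = 272 and C(17,2) = 136; P(n,r) = r! × C(n,r) so P > C whenever r ≥ 2.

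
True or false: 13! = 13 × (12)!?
True

Solution: By definition n! = n × (n-1)!, so 13! = 13 × 12!.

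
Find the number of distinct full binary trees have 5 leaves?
Using the Catalan number formula: C_n = C(2n, n) / (n+1)
C_4 = C(8, 4) / (4+1)
     = 70 / 5
     = 14

Answer: 14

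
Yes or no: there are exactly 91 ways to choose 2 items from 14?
C(14,2) = 91.

Answer: Yes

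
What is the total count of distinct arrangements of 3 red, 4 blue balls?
35
Multinomial: 7!/(3! × 4!) = 35.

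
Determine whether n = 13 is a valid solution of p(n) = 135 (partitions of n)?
No

Working:
Pentagonal recurrence p(n) = p(n−1) + p(n−2) − p(n−5) − p(n−7) + …: p(13) = p(12) + p(11) − p(8) − p(6) + p(1) = 77 + 56 − 22 − 11 + 1 = 101, which does not equal 135.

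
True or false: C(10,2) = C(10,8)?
True
C(10,2) = C(10,10-2) by the symmetry property; both equal 45.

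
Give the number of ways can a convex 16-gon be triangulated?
Using the Catalan number formula: C_n = C(2n, n) / (n+1)
C_14 = C(28, 14) / (14+1)
     = 40116600 / 15
     = 2,674,440
Final answer: 2,674,440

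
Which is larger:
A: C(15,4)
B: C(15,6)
B
A=C(15,4)=1,365, B=C(15,6)=5,005.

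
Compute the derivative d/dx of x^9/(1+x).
(9x^8(1+x) - x^9)/(1+x)²
Quotient rule: [9x^{8}(1+x) - x^9]/(1+x)².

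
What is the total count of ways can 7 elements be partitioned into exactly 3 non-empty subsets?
301

Explanation: This equals S(7,3), the Stirling number of the 2nd kind.
Using the Stirling recurrence: S(n,k) = k·S(n-1,k) + S(n-1,k-1)
S(7,3) = 3·S(6,3) + S(6,2)
         = 3·90 + 31
         = 270 + 31
         = 301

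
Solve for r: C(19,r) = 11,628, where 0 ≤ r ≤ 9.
5
C(19,r) is increasing for 0 ≤ r ≤ 9. Stepping up (C(19,r+1) = C(19,r)·(19−r)/(r+1)): C(19,1) = 19, C(19,2) = 171, C(19,3) = 969, C(19,4) = 3,876, C(19,5) = 11,628 ✓. So r = 5.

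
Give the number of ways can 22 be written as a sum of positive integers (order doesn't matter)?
1,002

Solution: Pentagonal recurrence p(n) = p(n−1) + p(n−2) − p(n−5) − p(n−7) + …: p(22) = p(21) + p(20) − p(17) − p(15) + p(10) + p(7) − p(0) = 792 + 627 − 297 − 176 + 42 + 15 − 1 = 1,002.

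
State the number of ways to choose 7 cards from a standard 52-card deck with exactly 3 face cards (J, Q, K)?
20,105,800

Solution: 12 face cards and 40 non-face cards: C(12,3) × C(40,4) = 220 × 91,390 = 20,105,800.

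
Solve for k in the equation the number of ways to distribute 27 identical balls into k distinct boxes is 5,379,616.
8

Explanation: Stars and bars: the count is C(27+k−1, k−1), increasing in k. k=6: C(32,5) = 201,376, k=7: C(33,6) = 1,107,568, k=8: C(34,7) = 5,379,616 ✓. So k = 8.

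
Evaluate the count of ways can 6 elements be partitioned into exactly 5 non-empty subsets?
15

This equals S(6,5), the Stirling number of the 2nd kind.
Using the Stirling recurrence: S(n,k) = k·S(n-1,k) + S(n-1,k-1)
S(6,5) = 5·S(5,5) + S(5,4)
         = 5·1 + 10
         = 5 + 10
         = 15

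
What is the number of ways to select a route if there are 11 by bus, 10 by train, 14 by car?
By the addition principle: 11 + 10 + 14 = 35.
Final answer: 35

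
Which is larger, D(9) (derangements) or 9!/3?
D(9)
D(9) = (9-1)·[D(8) + D(7)] = 8·[14,833 + 1,854] = 133,496; 9!/3 = 362,880/3 = 120,960.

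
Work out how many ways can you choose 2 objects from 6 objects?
C(6,2) = 6! / (2! × (6-2)!)
         = 6! / (2! × 4!)
         = 15
Final answer: 15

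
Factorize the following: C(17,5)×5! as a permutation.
P(17,5)

Reasoning: C(17,5)×5! = [17!/(5!(12)!)]×5! = 17!/(12)! = P(17,5) = 742,560.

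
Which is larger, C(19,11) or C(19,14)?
C(19,11)

C(19,11)=75,582, C(19,14)=11,628.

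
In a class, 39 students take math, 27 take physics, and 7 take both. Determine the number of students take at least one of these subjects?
59

Reasoning: |A∪B| = |A|+|B|-|A∩B| = 39+27-7 = 59.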